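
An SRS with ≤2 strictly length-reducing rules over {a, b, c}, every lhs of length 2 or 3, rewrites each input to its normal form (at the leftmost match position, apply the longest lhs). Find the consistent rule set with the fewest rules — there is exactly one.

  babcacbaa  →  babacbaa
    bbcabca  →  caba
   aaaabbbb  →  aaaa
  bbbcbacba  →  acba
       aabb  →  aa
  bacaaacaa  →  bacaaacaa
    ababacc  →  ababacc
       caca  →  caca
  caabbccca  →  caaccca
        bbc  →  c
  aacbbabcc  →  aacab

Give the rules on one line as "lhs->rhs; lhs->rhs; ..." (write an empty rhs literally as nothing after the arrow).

bb->; bc->b

  | babcacbaa => babacbaa
  | bbcabca => cabca => caba
  | aaaabbbb => aaaabb => aaaa
  | bbbcbacba => bcbacba => bbacba => acba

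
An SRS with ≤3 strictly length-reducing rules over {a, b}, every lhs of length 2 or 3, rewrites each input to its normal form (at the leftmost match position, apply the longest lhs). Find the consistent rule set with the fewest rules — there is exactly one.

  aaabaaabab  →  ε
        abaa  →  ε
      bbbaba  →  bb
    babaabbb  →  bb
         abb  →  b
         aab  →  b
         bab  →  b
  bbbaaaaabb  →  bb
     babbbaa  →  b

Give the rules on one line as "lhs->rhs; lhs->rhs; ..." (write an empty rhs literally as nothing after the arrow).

aa->; ab->; ba->

  | aaabaaabab => abaaabab => aaabab => abab => ab => ε
  | abaa => aa => ε
  | bbbaba => bbba => bb
  | babaabbb => baabbb => abbb => bb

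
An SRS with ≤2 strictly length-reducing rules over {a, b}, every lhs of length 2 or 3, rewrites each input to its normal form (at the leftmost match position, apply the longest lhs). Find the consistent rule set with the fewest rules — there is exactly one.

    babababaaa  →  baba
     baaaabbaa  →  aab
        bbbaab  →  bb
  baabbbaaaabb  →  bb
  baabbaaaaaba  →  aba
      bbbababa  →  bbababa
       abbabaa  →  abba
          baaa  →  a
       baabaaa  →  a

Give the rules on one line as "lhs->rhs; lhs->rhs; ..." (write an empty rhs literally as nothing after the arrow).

baa->; bbb->bb

  | babababaaa => bababaa => baba
  | baaaabbaa => aabbaa => aab
  | bbbaab => bbaab => bb
  | baabbbaaaabb => bbbaaaabb => bbaaaabb => baabb => bb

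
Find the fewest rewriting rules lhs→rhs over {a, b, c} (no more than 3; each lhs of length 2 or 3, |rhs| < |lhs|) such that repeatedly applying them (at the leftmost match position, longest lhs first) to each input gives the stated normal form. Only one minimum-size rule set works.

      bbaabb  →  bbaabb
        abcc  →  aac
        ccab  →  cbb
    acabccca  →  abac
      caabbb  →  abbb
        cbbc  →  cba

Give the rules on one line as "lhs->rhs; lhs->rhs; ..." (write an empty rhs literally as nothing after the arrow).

  | bbaabb
  | abcc => aac
  | ccab => cbb
  | acabccca => abbccca => abacca => abac

bc->a; ca->; cab->bb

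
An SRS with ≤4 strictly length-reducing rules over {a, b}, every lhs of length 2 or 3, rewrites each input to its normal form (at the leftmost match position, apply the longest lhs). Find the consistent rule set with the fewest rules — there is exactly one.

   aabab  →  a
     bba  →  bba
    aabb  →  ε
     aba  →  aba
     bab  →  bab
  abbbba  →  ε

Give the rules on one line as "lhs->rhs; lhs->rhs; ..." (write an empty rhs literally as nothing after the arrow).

aa->; aaa->ab; aab->aa; abb->a

  | aabab => aaab => abb => a
  | bba
  | aabb => aab => aa => ε
  | aba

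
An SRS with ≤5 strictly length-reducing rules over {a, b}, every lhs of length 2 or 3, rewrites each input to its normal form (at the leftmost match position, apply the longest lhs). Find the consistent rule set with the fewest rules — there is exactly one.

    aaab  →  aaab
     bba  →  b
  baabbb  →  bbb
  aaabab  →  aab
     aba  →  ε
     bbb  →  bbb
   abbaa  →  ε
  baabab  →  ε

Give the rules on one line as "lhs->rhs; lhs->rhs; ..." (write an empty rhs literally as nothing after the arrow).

  | aaab
  | bba => b
  | baabbb => bbb
  | aaabab => aab

aba->; baa->; bab->; bba->b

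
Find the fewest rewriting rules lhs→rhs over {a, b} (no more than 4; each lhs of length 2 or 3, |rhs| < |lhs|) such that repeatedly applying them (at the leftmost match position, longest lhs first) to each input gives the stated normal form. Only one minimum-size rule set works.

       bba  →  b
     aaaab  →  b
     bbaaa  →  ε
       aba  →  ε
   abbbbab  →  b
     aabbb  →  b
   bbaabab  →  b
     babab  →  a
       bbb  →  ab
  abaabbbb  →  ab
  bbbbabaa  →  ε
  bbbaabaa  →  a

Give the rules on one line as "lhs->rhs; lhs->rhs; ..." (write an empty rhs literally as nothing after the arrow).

aa->b; aaa->ab; aba->; bb->a

  | bba => aa => b
  | aaaab => abab => b
  | bbaaa => aaaa => aba => ε
  | aba => ε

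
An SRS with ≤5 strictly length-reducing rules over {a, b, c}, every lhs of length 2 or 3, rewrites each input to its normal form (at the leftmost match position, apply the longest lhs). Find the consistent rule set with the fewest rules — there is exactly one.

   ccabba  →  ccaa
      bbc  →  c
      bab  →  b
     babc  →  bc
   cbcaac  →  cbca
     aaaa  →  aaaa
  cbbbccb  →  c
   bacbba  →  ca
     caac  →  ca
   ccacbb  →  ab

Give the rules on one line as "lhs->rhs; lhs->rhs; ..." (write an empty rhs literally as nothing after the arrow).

ac->; ba->; bb->; ccb->a

  | ccabba => ccaa
  | bbc => c
  | bab => b
  | babc => bc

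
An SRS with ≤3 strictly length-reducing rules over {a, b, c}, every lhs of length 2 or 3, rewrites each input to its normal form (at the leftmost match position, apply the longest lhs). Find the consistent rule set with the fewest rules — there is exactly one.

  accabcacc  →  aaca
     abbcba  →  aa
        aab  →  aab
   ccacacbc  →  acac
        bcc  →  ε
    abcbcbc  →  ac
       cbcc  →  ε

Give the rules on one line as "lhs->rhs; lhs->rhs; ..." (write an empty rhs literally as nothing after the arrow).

  | accabcacc => aabcacc => aacacc => aaca
  | abbcba => abcba => acba => aa
  | aab
  | ccacacbc => acacbc => acac

bc->c; cb->; cc->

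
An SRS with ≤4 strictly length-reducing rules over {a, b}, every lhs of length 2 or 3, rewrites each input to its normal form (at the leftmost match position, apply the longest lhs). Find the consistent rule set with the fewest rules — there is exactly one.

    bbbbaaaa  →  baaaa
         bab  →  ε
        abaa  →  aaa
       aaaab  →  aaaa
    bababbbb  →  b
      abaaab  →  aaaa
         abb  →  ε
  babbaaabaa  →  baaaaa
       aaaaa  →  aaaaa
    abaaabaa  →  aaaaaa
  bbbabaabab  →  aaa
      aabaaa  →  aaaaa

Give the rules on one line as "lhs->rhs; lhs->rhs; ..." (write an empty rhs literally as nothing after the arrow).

  | bbbbaaaa => bbbaaaa => bbaaaa => baaaa
  | bab => ε
  | abaa => aaa
  | aaaab => aaaa

ab->a; abb->; bab->; bb->b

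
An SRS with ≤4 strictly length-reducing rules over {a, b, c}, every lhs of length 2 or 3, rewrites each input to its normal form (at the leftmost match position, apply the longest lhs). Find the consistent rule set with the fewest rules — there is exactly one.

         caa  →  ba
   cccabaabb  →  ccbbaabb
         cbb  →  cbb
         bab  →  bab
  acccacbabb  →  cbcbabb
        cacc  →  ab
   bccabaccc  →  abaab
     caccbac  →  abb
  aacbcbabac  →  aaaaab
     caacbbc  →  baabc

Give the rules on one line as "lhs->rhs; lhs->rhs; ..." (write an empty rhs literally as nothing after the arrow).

  | caa => ba
  | cccabaabb => ccbbaabb
  | cbb
  | bab

ac->; acb->aa; bcc->ab; ca->b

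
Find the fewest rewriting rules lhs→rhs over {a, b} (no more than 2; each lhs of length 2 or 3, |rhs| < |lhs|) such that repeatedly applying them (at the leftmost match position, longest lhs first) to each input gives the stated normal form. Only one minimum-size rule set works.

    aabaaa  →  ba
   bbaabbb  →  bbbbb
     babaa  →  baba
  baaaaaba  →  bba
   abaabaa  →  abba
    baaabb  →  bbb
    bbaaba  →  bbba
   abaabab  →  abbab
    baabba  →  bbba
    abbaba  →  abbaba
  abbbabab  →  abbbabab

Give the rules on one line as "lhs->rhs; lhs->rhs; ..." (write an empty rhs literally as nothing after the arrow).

  | aabaaa => baaa => baa => ba
  | bbaabbb => bbbbb
  | babaa => baba
  | baaaaaba => baaaaba => baaaba => baaba => bba

aa->a; aab->b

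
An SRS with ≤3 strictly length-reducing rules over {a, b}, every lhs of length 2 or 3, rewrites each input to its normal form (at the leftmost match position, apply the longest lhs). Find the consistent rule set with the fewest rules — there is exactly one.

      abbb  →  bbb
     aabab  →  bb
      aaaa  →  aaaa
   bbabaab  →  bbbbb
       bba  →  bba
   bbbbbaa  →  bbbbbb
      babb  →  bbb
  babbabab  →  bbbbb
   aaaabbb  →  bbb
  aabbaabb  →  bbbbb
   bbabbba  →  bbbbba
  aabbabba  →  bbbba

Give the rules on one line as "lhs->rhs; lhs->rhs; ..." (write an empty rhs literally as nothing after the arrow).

ab->b; baa->bb

  | abbb => bbb
  | aabab => abab => bab => bb
  | aaaa
  | bbabaab => bbbaab => bbbbb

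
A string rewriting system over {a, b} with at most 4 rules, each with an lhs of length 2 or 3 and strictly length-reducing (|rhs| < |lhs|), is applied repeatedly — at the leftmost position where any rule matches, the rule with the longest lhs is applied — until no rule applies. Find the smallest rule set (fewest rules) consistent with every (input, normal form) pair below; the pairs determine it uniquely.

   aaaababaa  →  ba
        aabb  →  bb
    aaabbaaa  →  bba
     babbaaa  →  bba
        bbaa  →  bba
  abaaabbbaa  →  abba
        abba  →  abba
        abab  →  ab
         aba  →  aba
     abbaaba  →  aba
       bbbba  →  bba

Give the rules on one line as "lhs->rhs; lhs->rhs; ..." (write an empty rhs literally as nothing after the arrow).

aa->a; aab->b; bab->b; bbb->b

  | aaaababaa => aaababaa => aababaa => babaa => baa => ba
  | aabb => bb
  | aaabbaaa => aabbaaa => bbaaa => bbaa => bba
  | babbaaa => bbaaa => bbaa => bba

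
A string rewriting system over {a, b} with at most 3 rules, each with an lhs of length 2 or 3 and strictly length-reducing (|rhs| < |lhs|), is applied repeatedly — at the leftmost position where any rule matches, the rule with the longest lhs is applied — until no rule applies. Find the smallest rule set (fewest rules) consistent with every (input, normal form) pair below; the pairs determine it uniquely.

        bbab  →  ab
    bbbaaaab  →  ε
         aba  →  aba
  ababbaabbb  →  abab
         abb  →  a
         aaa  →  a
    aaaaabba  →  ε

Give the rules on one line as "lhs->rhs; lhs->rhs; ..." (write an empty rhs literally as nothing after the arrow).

  | bbab => ab
  | bbbaaaab => baaaab => baab => bb => ε
  | aba
  | ababbaabbb => abaaabbb => ababbb => abab

aa->; bb->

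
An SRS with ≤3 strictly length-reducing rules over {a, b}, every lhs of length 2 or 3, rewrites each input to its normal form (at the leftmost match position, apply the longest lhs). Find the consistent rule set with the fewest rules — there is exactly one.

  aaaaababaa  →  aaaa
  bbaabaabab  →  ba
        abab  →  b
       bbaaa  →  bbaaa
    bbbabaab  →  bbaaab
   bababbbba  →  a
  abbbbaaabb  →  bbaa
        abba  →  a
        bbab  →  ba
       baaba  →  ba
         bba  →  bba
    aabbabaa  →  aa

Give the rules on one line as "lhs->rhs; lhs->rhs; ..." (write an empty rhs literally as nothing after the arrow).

aba->; abb->; bab->a

  | aaaaababaa => aaaabaa => aaaa
  | bbaabaabab => bbaabab => bbab => ba
  | abab => b
  | bbaaa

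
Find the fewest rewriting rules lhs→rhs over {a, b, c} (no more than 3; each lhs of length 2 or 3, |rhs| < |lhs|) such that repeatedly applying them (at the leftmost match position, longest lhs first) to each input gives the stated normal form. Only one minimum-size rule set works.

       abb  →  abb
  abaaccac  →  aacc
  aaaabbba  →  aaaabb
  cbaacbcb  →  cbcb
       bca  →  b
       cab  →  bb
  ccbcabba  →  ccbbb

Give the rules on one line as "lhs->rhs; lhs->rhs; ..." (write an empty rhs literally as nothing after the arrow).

  | abb
  | abaaccac => aaccac => aacc
  | aaaabbba => aaaabb
  | cbaacbcb => cacbcb => cbcb

ba->; ca->; cab->bb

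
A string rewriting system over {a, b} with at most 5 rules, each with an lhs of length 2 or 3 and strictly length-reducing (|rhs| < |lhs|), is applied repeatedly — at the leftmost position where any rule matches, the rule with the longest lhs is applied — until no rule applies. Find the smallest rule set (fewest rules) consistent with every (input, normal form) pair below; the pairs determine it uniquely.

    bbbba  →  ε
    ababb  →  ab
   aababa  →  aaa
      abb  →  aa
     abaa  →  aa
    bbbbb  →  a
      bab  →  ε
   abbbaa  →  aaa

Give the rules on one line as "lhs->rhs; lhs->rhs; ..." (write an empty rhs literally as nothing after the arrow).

ba->; bab->; bb->a; bbb->

  | bbbba => ba => ε
  | ababb => ab
  | aababa => aaa
  | abb => aa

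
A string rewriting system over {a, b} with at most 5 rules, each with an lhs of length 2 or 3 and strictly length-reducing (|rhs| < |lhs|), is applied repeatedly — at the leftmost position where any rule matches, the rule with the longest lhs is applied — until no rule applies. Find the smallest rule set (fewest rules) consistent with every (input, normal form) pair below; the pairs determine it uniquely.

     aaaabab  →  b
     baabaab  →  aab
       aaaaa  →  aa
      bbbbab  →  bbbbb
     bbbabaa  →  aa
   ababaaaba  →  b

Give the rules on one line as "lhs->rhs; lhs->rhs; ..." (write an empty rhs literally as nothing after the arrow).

  | aaaabab => abab => b
  | baabaab => aabaab => aab
  | aaaaa => aa
  | bbbbab => bbbbb

aaa->; aba->; ba->b; baa->aa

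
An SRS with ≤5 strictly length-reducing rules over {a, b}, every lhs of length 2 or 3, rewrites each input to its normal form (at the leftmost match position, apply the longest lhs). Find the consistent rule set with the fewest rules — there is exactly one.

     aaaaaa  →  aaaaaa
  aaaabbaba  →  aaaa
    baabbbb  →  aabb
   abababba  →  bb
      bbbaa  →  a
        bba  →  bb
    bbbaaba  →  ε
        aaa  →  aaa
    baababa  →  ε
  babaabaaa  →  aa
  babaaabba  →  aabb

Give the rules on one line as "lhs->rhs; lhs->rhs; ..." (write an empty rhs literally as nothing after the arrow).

  | aaaaaa
  | aaaabbaba => aaaabbba => aaaaaba => aaaa
  | baabbbb => abbbb => aabb
  | abababba => babba => bba => bb

aba->; ba->; bba->bb; bbb->ab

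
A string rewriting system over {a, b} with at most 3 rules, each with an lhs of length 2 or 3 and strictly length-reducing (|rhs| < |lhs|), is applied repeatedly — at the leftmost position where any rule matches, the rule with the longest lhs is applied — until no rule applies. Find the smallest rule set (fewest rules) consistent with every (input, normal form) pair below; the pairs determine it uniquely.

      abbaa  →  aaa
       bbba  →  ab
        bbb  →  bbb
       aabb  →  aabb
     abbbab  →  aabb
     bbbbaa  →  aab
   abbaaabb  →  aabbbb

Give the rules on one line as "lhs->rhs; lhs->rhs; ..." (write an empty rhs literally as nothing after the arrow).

ba->a; baa->bb; bba->ab

  | abbaa => aaba => aaa
  | bbba => bab => ab
  | bbb
  | aabb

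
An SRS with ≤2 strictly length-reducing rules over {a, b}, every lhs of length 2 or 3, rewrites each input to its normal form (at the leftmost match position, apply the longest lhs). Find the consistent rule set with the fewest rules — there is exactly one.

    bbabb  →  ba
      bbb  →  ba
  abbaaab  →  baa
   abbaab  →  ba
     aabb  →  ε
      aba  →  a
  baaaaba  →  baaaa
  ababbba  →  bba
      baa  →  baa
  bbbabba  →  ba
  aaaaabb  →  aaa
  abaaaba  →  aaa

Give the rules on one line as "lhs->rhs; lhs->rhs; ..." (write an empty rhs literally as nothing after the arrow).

ab->; bbb->ba

  | bbabb => bbb => ba
  | bbb => ba
  | abbaaab => baaab => baa
  | abbaab => baab => ba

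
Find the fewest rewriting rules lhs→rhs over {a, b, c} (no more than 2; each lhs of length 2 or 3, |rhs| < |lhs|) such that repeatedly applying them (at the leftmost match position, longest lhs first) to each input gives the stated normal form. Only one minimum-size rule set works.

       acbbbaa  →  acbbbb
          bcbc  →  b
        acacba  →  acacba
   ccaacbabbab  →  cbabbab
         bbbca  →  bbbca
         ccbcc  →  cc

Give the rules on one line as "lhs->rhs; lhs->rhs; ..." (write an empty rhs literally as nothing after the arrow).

aa->b; cbc->

  | acbbbaa => acbbbb
  | bcbc => b
  | acacba
  | ccaacbabbab => ccbcbabbab => cbabbab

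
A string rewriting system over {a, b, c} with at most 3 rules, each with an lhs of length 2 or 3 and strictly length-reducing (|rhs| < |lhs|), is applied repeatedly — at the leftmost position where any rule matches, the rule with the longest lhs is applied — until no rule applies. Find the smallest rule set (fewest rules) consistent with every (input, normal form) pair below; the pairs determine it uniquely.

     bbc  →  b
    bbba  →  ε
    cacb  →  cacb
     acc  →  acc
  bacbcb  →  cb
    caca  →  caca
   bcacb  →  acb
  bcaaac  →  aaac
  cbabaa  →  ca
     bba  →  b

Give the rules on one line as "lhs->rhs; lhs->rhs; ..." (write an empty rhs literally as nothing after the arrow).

ba->; bbb->b; bc->

  | bbc => b
  | bbba => ba => ε
  | cacb
  | acc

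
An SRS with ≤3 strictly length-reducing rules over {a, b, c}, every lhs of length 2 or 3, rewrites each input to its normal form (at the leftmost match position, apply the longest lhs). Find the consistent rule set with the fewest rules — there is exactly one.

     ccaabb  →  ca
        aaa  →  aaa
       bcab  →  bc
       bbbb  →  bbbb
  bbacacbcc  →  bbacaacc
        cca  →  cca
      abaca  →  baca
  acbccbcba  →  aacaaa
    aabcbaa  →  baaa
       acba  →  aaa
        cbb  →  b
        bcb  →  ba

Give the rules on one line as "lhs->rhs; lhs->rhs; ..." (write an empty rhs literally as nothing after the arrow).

ab->b; cab->c; cb->a

  | ccaabb => ccabb => ccb => ca
  | aaa
  | bcab => bc
  | bbbb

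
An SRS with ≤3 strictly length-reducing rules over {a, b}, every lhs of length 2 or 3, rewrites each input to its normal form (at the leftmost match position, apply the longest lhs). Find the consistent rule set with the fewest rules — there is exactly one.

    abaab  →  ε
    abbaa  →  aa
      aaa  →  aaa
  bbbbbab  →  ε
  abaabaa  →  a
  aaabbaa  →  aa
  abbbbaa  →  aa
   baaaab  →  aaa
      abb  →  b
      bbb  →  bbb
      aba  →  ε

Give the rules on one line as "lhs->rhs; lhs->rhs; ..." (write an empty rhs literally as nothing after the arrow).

ab->; aba->; ba->a

  | abaab => ab => ε
  | abbaa => baa => aa
  | aaa
  | bbbbbab => bbbbab => bbbab => bbab => bab => ab => ε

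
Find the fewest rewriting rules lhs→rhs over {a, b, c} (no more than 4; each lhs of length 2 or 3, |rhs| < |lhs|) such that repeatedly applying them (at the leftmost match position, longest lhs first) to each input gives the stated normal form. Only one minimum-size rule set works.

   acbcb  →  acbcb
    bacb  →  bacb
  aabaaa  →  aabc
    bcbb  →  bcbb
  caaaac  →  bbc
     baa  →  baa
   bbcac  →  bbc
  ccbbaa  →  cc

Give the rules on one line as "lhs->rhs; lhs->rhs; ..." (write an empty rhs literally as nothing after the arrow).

  | acbcb
  | bacb
  | aabaaa => aabbb => aabc
  | bcbb

aaa->bb; bba->c; bbb->bc; ca->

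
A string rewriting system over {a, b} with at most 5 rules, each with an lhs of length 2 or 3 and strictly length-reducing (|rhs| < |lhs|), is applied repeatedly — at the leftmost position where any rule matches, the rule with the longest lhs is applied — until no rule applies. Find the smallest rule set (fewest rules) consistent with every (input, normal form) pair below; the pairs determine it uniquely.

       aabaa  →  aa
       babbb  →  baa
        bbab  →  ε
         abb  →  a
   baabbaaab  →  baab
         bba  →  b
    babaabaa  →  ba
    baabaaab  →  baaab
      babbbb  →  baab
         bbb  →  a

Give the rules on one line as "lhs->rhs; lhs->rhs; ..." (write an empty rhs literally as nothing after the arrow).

  | aabaa => aa
  | babbb => baa
  | bbab => bb => ε
  | abb => a

aba->; bb->; bba->b; bbb->a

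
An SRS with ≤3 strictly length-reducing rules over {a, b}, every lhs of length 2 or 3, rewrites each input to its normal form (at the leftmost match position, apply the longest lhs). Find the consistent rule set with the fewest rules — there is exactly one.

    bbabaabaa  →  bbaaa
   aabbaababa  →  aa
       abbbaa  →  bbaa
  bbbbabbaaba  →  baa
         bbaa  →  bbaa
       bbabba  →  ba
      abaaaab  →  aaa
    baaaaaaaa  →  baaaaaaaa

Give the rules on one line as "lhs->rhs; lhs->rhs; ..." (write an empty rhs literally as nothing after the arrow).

  | bbabaabaa => bbaabaa => bbaaa
  | aabbaababa => abaababa => aababa => aaba => aa
  | abbbaa => bbaa
  | bbbbabbaaba => bbabbaaba => bbbaaba => baaba => baa

ab->; bbb->b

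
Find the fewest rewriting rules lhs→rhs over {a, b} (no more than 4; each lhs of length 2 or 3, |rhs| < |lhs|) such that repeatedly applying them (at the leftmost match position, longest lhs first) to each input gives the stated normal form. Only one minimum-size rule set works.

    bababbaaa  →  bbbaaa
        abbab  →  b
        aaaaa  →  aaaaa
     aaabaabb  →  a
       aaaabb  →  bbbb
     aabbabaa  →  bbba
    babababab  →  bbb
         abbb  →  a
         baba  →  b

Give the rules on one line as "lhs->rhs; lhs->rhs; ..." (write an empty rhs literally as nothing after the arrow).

  | bababbaaa => bbbaaa
  | abbab => abab => b
  | aaaaa
  | aaabaabb => abbaabb => abaabb => abb => ab => a

aab->bb; ab->a; aba->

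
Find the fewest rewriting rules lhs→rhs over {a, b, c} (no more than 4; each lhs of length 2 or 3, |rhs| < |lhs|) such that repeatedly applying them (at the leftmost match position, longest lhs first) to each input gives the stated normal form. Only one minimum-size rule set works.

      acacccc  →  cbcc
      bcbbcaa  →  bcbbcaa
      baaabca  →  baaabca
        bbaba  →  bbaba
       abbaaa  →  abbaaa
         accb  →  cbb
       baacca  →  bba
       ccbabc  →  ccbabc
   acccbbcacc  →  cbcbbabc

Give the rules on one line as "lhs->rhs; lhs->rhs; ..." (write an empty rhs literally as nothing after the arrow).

  | acacccc => acccc => cbcc
  | bcbbcaa
  | baaabca
  | bbaba

ac->; acc->cb; cac->ab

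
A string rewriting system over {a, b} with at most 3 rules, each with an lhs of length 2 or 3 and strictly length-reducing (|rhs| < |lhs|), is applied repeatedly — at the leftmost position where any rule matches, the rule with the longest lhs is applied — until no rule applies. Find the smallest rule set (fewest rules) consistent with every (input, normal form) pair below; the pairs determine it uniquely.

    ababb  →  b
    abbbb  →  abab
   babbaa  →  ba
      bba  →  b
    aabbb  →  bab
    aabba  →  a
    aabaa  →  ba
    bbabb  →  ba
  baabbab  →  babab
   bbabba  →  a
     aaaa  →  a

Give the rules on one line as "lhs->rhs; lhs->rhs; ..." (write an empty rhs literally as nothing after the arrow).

  | ababb => abaa => abb => aa => b
  | abbbb => abab
  | babbaa => baaaa => bbaa => aaa => ba
  | bba => aa => b

aa->b; bb->a; bbb->ba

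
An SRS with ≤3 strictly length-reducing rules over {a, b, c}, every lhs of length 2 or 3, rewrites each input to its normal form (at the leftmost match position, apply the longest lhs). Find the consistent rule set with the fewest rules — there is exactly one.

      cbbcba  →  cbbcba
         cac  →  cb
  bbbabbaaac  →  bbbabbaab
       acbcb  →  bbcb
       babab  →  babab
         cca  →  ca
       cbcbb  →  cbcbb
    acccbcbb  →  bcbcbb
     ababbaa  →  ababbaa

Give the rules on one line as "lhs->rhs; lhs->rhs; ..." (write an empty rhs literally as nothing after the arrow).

  | cbbcba
  | cac => cb
  | bbbabbaaac => bbbabbaab
  | acbcb => bbcb

ac->b; cc->c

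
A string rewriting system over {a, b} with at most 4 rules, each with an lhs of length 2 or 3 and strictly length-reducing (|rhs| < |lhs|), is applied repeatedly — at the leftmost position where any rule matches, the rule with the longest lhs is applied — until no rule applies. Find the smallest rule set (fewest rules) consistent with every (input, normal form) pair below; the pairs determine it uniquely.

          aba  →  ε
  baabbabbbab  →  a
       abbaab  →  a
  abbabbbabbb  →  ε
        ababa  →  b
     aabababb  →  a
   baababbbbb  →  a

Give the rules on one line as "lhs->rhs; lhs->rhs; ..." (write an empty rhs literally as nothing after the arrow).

  | aba => aa => ε
  | baabbabbbab => babbabbbab => bbbabbbab => babbbab => bbbbab => bbab => ab => a
  | abbaab => abaab => aaab => ab => a
  | abbabbbabbb => ababbbabbb => aabbbabbb => bbbabbb => babbb => bbbb => bb => ε

aa->; ab->a; ba->b; bb->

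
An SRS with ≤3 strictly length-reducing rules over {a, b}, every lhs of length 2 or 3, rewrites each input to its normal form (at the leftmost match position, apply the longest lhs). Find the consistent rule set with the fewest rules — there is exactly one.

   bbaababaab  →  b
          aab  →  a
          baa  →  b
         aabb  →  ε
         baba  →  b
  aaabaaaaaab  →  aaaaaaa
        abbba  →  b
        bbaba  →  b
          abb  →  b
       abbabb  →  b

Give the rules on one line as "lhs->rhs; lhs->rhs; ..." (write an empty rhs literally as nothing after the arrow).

  | bbaababaab => baababaab => bababaab => bbabaab => babaab => bbaab => baab => bab => bb => b
  | aab => a
  | baa => ba => b
  | aabb => ab => ε

ab->; ba->b; bb->b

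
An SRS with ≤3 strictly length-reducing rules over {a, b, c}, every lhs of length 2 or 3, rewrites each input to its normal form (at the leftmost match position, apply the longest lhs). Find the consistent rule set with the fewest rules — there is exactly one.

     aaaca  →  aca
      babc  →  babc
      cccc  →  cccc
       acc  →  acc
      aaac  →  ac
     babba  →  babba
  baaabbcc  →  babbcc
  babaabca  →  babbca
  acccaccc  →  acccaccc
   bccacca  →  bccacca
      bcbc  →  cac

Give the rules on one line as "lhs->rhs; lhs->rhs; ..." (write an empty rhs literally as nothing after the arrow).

  | aaaca => aca
  | babc
  | cccc
  | acc

aa->; bcb->ca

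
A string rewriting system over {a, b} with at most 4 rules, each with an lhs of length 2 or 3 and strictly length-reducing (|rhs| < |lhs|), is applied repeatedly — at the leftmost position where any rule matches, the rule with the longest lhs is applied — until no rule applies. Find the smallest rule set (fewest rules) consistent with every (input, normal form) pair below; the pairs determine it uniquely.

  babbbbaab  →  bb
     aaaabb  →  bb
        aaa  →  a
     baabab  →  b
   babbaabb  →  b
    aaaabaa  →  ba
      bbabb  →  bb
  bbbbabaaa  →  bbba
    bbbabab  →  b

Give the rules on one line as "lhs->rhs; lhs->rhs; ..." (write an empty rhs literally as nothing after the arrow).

aa->a; ab->b; bab->

  | babbbbaab => bbbaab => bbbab => bb
  | aaaabb => aaabb => aabb => abb => bb
  | aaa => aa => a
  | baabab => babab => ab => b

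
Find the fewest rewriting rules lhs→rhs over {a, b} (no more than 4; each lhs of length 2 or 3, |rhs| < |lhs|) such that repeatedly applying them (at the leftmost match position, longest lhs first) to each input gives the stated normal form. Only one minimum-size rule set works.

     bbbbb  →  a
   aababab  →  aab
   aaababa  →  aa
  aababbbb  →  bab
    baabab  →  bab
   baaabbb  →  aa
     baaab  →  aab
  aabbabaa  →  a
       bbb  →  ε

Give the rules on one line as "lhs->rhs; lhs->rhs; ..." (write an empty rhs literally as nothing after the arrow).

  | bbbbb => bb => a
  | aababab => ababab => babab => bbab => aab
  | aaababa => aababa => ababa => baba => bba => aa
  | aababbbb => ababbbb => babbbb => bab

aba->ba; baa->a; bb->a; bbb->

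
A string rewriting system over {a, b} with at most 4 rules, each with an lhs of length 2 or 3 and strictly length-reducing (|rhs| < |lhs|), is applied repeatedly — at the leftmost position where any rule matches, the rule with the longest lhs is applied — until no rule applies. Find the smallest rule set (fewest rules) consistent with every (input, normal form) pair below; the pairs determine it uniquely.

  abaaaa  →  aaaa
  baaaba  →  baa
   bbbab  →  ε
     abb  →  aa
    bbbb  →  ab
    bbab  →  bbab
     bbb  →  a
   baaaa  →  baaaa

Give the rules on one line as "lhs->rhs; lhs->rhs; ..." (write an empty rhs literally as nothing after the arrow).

  | abaaaa => aaaa
  | baaaba => baa
  | bbbab => aab => ε
  | abb => aa

aab->; aba->a; abb->aa; bbb->a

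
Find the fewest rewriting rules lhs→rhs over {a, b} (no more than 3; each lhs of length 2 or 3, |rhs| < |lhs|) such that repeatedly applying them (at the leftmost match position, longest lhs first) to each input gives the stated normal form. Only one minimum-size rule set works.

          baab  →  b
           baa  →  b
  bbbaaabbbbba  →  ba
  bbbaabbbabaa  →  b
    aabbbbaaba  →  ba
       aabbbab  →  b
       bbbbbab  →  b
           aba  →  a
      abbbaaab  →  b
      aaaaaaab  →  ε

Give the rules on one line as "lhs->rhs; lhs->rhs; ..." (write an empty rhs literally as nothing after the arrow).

aa->; ab->; bb->b

  | baab => bb => b
  | baa => b
  | bbbaaabbbbba => bbaaabbbbba => baaabbbbba => babbbbba => bbbbba => bbbba => bbba => bba => ba
  | bbbaabbbabaa => bbaabbbabaa => baabbbabaa => bbbbabaa => bbbabaa => bbabaa => babaa => baa => b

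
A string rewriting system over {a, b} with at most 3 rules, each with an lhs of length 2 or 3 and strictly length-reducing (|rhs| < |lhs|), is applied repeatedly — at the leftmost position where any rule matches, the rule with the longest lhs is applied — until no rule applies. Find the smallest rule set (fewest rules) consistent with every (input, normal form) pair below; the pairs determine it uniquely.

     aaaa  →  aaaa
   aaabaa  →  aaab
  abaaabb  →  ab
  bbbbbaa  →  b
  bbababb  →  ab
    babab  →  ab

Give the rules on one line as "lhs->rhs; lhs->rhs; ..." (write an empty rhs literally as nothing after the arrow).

ba->b; bb->

  | aaaa
  | aaabaa => aaaba => aaab
  | abaaabb => abaabb => ababb => abbb => ab
  | bbbbbaa => bbbaa => baa => ba => b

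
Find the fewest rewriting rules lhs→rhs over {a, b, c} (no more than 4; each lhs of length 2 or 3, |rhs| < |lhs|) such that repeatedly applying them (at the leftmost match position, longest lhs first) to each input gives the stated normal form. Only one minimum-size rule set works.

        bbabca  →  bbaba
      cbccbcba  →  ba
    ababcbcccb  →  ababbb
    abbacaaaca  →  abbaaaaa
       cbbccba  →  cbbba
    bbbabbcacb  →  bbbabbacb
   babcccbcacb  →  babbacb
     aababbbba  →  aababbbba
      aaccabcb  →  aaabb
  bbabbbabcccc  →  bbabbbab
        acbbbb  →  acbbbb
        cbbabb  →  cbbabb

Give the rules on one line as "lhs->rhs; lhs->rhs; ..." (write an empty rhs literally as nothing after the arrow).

  | bbabca => bbaba
  | cbccbcba => cbcba => ba
  | ababcbcccb => ababbcccb => ababbccb => ababbcb => ababbb
  | abbacaaaca => abbaaaaca => abbaaaaa

bc->b; ca->a; cbc->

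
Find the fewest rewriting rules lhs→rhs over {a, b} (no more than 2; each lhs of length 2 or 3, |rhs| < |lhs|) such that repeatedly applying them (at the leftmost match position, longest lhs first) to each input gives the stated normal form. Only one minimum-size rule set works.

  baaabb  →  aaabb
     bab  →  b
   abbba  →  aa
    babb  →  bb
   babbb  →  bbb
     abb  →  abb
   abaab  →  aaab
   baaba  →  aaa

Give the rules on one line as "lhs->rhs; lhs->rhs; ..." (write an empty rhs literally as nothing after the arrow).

  | baaabb => aaabb
  | bab => b
  | abbba => abba => aba => aa
  | babb => bb

ba->a; bab->b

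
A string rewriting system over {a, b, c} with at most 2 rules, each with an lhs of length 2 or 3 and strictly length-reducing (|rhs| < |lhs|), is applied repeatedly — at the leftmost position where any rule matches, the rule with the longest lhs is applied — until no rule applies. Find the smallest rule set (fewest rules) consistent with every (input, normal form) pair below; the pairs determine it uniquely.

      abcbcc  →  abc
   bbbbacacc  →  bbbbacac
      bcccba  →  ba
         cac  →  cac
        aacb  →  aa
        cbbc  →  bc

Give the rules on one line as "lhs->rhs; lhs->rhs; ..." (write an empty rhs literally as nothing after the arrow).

  | abcbcc => abcc => abc
  | bbbbacacc => bbbbacac
  | bcccba => bccba => bcba => ba
  | cac

cb->; cc->c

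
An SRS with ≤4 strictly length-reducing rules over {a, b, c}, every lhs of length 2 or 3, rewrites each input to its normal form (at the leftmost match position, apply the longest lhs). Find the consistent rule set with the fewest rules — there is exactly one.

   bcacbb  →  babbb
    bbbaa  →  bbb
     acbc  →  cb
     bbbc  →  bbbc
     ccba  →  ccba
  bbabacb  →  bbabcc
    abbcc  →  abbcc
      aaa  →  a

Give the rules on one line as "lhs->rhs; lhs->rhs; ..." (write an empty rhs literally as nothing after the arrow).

  | bcacbb => babbb
  | bbbaa => bbb
  | acbc => ccc => cb
  | bbbc

aa->; acb->cc; cac->ab; ccc->cb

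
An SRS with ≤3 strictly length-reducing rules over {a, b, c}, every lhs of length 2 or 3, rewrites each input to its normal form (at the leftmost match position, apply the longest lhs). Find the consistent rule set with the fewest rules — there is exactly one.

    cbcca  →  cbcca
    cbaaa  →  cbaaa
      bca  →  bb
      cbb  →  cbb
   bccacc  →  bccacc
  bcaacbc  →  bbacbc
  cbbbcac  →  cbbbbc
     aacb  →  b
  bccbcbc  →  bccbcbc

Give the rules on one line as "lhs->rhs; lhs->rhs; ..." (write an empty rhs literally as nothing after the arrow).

  | cbcca
  | cbaaa
  | bca => bb
  | cbb

aac->; bca->bb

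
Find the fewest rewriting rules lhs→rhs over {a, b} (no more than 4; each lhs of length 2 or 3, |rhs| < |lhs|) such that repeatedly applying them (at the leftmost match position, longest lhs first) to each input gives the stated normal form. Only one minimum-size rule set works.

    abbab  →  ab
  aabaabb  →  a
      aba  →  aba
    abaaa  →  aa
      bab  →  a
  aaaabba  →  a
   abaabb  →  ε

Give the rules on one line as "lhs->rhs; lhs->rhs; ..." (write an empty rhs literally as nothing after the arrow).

aaa->; abb->; baa->; bab->a

  | abbab => ab
  | aabaabb => aabb => a
  | aba
  | abaaa => aa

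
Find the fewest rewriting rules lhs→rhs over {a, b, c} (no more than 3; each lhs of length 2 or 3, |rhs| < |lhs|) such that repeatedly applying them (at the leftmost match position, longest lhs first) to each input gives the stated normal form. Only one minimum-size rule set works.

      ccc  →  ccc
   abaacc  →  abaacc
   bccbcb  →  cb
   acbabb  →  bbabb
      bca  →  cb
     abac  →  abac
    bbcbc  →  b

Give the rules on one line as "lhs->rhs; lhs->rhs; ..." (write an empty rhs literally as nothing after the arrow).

  | ccc
  | abaacc
  | bccbcb => cbcb => cb
  | acbabb => bbabb

acb->bb; bc->; bca->cb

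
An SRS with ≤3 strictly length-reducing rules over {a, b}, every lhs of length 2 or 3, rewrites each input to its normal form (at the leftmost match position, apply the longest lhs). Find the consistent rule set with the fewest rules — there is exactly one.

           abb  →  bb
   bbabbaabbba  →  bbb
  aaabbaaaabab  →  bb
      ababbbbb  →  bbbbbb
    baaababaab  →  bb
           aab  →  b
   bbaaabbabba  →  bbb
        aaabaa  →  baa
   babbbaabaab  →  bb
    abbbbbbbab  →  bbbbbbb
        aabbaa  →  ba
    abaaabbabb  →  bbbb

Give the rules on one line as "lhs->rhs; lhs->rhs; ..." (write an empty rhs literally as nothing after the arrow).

ab->b; bba->b

  | abb => bb
  | bbabbaabbba => bbbaabbba => bbabbba => bbbba => bbb
  | aaabbaaaabab => aabbaaaabab => abbaaaabab => bbaaaabab => baaabab => baabab => babab => bbab => bb
  | ababbbbb => babbbbb => bbbbbb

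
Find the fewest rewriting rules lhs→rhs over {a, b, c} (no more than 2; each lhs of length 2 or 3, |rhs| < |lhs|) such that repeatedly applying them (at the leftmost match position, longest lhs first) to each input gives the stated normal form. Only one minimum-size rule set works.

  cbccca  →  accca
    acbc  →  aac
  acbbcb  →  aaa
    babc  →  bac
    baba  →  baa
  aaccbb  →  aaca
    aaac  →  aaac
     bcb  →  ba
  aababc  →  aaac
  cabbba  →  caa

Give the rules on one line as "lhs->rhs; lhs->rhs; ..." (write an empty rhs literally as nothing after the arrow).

  | cbccca => accca
  | acbc => aac
  | acbbcb => aabcb => aacb => aaa
  | babc => bac

ab->a; cb->a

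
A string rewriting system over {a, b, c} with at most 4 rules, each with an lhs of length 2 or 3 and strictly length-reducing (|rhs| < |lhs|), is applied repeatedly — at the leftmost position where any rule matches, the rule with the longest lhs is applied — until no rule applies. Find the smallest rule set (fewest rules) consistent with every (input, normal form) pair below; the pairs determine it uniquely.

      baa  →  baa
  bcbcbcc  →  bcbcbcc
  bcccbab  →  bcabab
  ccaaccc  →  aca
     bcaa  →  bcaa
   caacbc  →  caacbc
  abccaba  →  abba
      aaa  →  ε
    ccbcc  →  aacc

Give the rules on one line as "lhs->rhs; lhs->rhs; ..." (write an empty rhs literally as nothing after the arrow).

aaa->; cca->; ccb->aa; ccc->ca

  | baa
  | bcbcbcc
  | bcccbab => bcabab
  | ccaaccc => accc => aca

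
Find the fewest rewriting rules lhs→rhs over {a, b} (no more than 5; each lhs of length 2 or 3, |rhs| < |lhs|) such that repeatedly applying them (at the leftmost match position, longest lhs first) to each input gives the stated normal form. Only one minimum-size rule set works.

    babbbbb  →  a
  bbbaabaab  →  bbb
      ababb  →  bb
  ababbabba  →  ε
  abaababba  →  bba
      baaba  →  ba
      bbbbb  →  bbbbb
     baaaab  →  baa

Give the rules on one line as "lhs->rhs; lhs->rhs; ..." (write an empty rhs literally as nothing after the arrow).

aab->; ab->a; aba->; bab->ab

  | babbbbb => abbbbb => abbbb => abbb => abb => ab => a
  | bbbaabaab => bbbaab => bbb
  | ababb => bb
  | ababbabba => bbabba => babba => abba => aba => ε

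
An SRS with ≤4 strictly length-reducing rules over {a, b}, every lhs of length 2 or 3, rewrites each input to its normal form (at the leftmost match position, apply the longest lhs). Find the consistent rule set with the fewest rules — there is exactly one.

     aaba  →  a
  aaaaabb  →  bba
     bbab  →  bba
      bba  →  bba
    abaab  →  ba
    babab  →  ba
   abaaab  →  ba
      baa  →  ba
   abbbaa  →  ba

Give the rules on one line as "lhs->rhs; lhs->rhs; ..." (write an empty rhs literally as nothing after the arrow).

  | aaba => aba => aa => a
  | aaaaabb => baaabb => bbabb => bbab => bba
  | bbab => bba
  | bba

aa->a; aaa->ba; ab->a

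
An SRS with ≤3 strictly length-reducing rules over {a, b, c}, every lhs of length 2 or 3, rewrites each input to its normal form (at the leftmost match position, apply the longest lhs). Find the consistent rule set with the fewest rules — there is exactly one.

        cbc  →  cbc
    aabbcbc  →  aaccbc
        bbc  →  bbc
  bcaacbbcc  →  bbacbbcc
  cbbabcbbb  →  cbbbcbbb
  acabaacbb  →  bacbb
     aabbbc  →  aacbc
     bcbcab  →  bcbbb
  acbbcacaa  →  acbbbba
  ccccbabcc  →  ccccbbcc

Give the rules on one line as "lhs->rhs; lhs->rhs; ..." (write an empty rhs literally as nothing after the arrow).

ab->b; abb->ac; ca->b

  | cbc
  | aabbcbc => aaccbc
  | bbc
  | bcaacbbcc => bbacbbcc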